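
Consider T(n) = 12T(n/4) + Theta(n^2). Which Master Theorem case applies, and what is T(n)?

Master Theorem for T(n) = 12T(n/4) + O(n^2):

a = 12, b = 4, c = 2
log_b(a) = log_4(12) = 1.7925

Case 3: c = 2 > log_4(12) = 1.7925
T(n) = O(n^2) = O(n^2)

For T(n) = 12T(n/4) + O(n^2): log_4(12) = 1.7925. This is Case 3 of the Master Theorem (c > log_b(a), work dominated by root), giving O(n^2).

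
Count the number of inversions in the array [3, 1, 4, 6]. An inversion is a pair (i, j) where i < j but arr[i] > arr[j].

Finding inversions in [3, 1, 4, 6]:

(0, 1): arr[0]=3 > arr[1]=1

Total inversions: 1

The array has 1 inversion(s): (0,1). Each pair (i,j) satisfies i < j and arr[i] > arr[j].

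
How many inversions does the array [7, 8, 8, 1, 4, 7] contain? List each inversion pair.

Finding inversions in [7, 8, 8, 1, 4, 7]:

(0, 3): arr[0]=7 > arr[3]=1
(0, 4): arr[0]=7 > arr[4]=4
(1, 3): arr[1]=8 > arr[3]=1
(1, 4): arr[1]=8 > arr[4]=4
(1, 5): arr[1]=8 > arr[5]=7
(2, 3): arr[2]=8 > arr[3]=1
(2, 4): arr[2]=8 > arr[4]=4
(2, 5): arr[2]=8 > arr[5]=7

Total inversions: 8

The array has 8 inversion(s): (0,3), (0,4), (1,3), (1,4), (1,5), (2,3), (2,4), (2,5). Each pair (i,j) satisfies i < j and arr[i] > arr[j].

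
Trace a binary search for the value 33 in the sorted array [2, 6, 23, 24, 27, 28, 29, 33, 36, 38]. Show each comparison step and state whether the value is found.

Binary search for 33 in [2, 6, 23, 24, 27, 28, 29, 33, 36, 38]:

lo=0, hi=9, mid=4, arr[mid]=27 -> 27 < 33, search right half
lo=5, hi=9, mid=7, arr[mid]=33 -> Found target at index 7!

Binary search finds 33 at index 7 after 2 comparisons. The search repeatedly halves the search space by comparing with the middle element.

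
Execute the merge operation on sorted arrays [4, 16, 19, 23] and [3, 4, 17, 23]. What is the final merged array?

Merging process:

Compare 4 vs 3: take 3 from right. Merged: [3]
Compare 4 vs 4: take 4 from left. Merged: [3, 4]
Compare 16 vs 4: take 4 from right. Merged: [3, 4, 4]
Compare 16 vs 17: take 16 from left. Merged: [3, 4, 4, 16]
Compare 19 vs 17: take 17 from right. Merged: [3, 4, 4, 16, 17]
Compare 19 vs 23: take 19 from left. Merged: [3, 4, 4, 16, 17, 19]
Compare 23 vs 23: take 23 from left. Merged: [3, 4, 4, 16, 17, 19, 23]
Append remaining from right: [23]. Merged: [3, 4, 4, 16, 17, 19, 23, 23]

Final merged array: [3, 4, 4, 16, 17, 19, 23, 23]
Total comparisons: 7

The merged array is [3, 4, 4, 16, 17, 19, 23, 23], requiring 7 comparisons. The merge step runs in O(n) time where n is the total number of elements.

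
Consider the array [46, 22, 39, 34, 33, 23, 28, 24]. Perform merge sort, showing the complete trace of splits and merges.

Merge sort trace:

Split: [46, 22, 39, 34, 33, 23, 28, 24] -> [46, 22, 39, 34] and [33, 23, 28, 24]
  Split: [46, 22, 39, 34] -> [46, 22] and [39, 34]
    Split: [46, 22] -> [46] and [22]
    Merge: [46] + [22] -> [22, 46]
    Split: [39, 34] -> [39] and [34]
    Merge: [39] + [34] -> [34, 39]
  Merge: [22, 46] + [34, 39] -> [22, 34, 39, 46]
  Split: [33, 23, 28, 24] -> [33, 23] and [28, 24]
    Split: [33, 23] -> [33] and [23]
    Merge: [33] + [23] -> [23, 33]
    Split: [28, 24] -> [28] and [24]
    Merge: [28] + [24] -> [24, 28]
  Merge: [23, 33] + [24, 28] -> [23, 24, 28, 33]
Merge: [22, 34, 39, 46] + [23, 24, 28, 33] -> [22, 23, 24, 28, 33, 34, 39, 46]

Final sorted array: [22, 23, 24, 28, 33, 34, 39, 46]

The merge sort proceeds by recursively splitting the array and merging sorted halves.
After all merges, the sorted array is [22, 23, 24, 28, 33, 34, 39, 46].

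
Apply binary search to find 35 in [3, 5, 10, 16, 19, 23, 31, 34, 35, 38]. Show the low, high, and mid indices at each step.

Binary search for 35 in [3, 5, 10, 16, 19, 23, 31, 34, 35, 38]:

lo=0, hi=9, mid=4, arr[mid]=19 -> 19 < 35, search right half
lo=5, hi=9, mid=7, arr[mid]=34 -> 34 < 35, search right half
lo=8, hi=9, mid=8, arr[mid]=35 -> Found target at index 8!

Binary search finds 35 at index 8 after 3 comparisons. The search repeatedly halves the search space by comparing with the middle element.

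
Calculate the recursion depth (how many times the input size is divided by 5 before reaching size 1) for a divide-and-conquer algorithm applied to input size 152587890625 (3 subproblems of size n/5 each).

For divide and conquer with division factor 5:

Problem sizes at each level:
Level 0: 152587890625
Level 1: 30517578125
Level 2: 6103515625
Level 3: 1220703125
Level 4: 244140625
Level 5: 48828125
Level 6: 9765625
Level 7: 1953125
Level 8: 390625
Level 9: 78125
Level 10: 15625
Level 11: 3125
Level 12: 625
Level 13: 125
Level 14: 25
Level 15: 5
Level 16: 1

The root is level 0 and the size-1 base case is level 16 (the tree spans levels 0 through 16, i.e. 17 levels counting the root), so the depth is the number of divisions: log_5(152587890625) = 16

The recursion tree depth is log_5(152587890625) = 16. At each level, the problem size is divided by 5, so it takes 16 divisions to reduce to a base case of size 1. The algorithm makes 3 recursive calls at each level.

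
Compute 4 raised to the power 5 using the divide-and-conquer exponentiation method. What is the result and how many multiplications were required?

Computing 4^5 by squaring (build up from 4^1; each line after the first costs one multiplication):

4^1 = 4
4^2 = (4^1)^2 = 4^2 = 16
4^4 = (4^2)^2 = 16^2 = 256
4^5 = 4 * 4^4 = 4 * 256 = 1024

Result: 1024
Multiplications needed: 3 (3 lines after 4^1)

4^5 = 1024. Using exponentiation by squaring, this requires 3 multiplications. The key idea: if the exponent is even, square the half-power; if odd, multiply by the base once.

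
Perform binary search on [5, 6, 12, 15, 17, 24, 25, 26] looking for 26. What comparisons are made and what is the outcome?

Binary search for 26 in [5, 6, 12, 15, 17, 24, 25, 26]:

lo=0, hi=7, mid=3, arr[mid]=15 -> 15 < 26, search right half
lo=4, hi=7, mid=5, arr[mid]=24 -> 24 < 26, search right half
lo=6, hi=7, mid=6, arr[mid]=25 -> 25 < 26, search right half
lo=7, hi=7, mid=7, arr[mid]=26 -> Found target at index 7!

Binary search finds 26 at index 7 after 4 comparisons. The search repeatedly halves the search space by comparing with the middle element.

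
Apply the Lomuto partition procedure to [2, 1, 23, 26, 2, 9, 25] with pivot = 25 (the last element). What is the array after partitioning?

Lomuto partition with pivot = 25:

Initial array: [2, 1, 23, 26, 2, 9, 25]

arr[0]=2 <= 25: swap with position 0, array becomes [2, 1, 23, 26, 2, 9, 25]
arr[1]=1 <= 25: swap with position 1, array becomes [2, 1, 23, 26, 2, 9, 25]
arr[2]=23 <= 25: swap with position 2, array becomes [2, 1, 23, 26, 2, 9, 25]
arr[3]=26 > 25: no swap
arr[4]=2 <= 25: swap with position 3, array becomes [2, 1, 23, 2, 26, 9, 25]
arr[5]=9 <= 25: swap with position 4, array becomes [2, 1, 23, 2, 9, 26, 25]

Place pivot at position 5: [2, 1, 23, 2, 9, 25, 26]
Pivot position: 5

After partitioning with pivot 25, the array becomes [2, 1, 23, 2, 9, 25, 26]. The pivot is placed at index 5. All elements to the left of the pivot are <= 25, and all elements to the right are > 25.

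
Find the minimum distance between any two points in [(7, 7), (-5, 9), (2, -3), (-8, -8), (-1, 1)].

Computing all pairwise distances among 5 points:

d((7, 7), (-5, 9)) = 12.1655
d((7, 7), (2, -3)) = 11.1803
d((7, 7), (-8, -8)) = 21.2132
d((7, 7), (-1, 1)) = 10.0
d((-5, 9), (2, -3)) = 13.8924
d((-5, 9), (-8, -8)) = 17.2627
d((-5, 9), (-1, 1)) = 8.9443
d((2, -3), (-8, -8)) = 11.1803
d((2, -3), (-1, 1)) = 5.0 <-- minimum
d((-8, -8), (-1, 1)) = 11.4018

Closest pair: (2, -3) and (-1, 1) with distance 5.0

The closest pair is (2, -3) and (-1, 1) with Euclidean distance 5.0. For 5 points, brute-force pairwise comparison is shown above. For large n, the divide-and-conquer algorithm (sort by x, recurse on halves, check the dividing strip) achieves O(n log n).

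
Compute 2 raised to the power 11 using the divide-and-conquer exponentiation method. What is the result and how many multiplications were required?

Computing 2^11 by squaring (build up from 2^1; each line after the first costs one multiplication):

2^1 = 2
2^2 = (2^1)^2 = 2^2 = 4
2^4 = (2^2)^2 = 4^2 = 16
2^5 = 2 * 2^4 = 2 * 16 = 32
2^10 = (2^5)^2 = 32^2 = 1024
2^11 = 2 * 2^10 = 2 * 1024 = 2048

Result: 2048
Multiplications needed: 5 (5 lines after 2^1)

2^11 = 2048. Using exponentiation by squaring, this requires 5 multiplications. The key idea: if the exponent is even, square the half-power; if odd, multiply by the base once.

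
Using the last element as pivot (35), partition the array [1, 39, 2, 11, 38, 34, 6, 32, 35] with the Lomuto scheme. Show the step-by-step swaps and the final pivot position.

Lomuto partition with pivot = 35:

Initial array: [1, 39, 2, 11, 38, 34, 6, 32, 35]

arr[0]=1 <= 35: swap with position 0, array becomes [1, 39, 2, 11, 38, 34, 6, 32, 35]
arr[1]=39 > 35: no swap
arr[2]=2 <= 35: swap with position 1, array becomes [1, 2, 39, 11, 38, 34, 6, 32, 35]
arr[3]=11 <= 35: swap with position 2, array becomes [1, 2, 11, 39, 38, 34, 6, 32, 35]
arr[4]=38 > 35: no swap
arr[5]=34 <= 35: swap with position 3, array becomes [1, 2, 11, 34, 38, 39, 6, 32, 35]
arr[6]=6 <= 35: swap with position 4, array becomes [1, 2, 11, 34, 6, 39, 38, 32, 35]
arr[7]=32 <= 35: swap with position 5, array becomes [1, 2, 11, 34, 6, 32, 38, 39, 35]

Place pivot at position 6: [1, 2, 11, 34, 6, 32, 35, 39, 38]
Pivot position: 6

After partitioning with pivot 35, the array becomes [1, 2, 11, 34, 6, 32, 35, 39, 38]. The pivot is placed at index 6. All elements to the left of the pivot are <= 35, and all elements to the right are > 35.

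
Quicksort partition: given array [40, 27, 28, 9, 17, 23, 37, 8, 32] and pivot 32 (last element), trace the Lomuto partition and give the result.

Lomuto partition with pivot = 32:

Initial array: [40, 27, 28, 9, 17, 23, 37, 8, 32]

arr[0]=40 > 32: no swap
arr[1]=27 <= 32: swap with position 0, array becomes [27, 40, 28, 9, 17, 23, 37, 8, 32]
arr[2]=28 <= 32: swap with position 1, array becomes [27, 28, 40, 9, 17, 23, 37, 8, 32]
arr[3]=9 <= 32: swap with position 2, array becomes [27, 28, 9, 40, 17, 23, 37, 8, 32]
arr[4]=17 <= 32: swap with position 3, array becomes [27, 28, 9, 17, 40, 23, 37, 8, 32]
arr[5]=23 <= 32: swap with position 4, array becomes [27, 28, 9, 17, 23, 40, 37, 8, 32]
arr[6]=37 > 32: no swap
arr[7]=8 <= 32: swap with position 5, array becomes [27, 28, 9, 17, 23, 8, 37, 40, 32]

Place pivot at position 6: [27, 28, 9, 17, 23, 8, 32, 40, 37]
Pivot position: 6

After partitioning with pivot 32, the array becomes [27, 28, 9, 17, 23, 8, 32, 40, 37]. The pivot is placed at index 6. All elements to the left of the pivot are <= 32, and all elements to the right are > 32.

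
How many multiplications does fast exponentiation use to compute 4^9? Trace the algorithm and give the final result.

Computing 4^9 by squaring (build up from 4^1; each line after the first costs one multiplication):

4^1 = 4
4^2 = (4^1)^2 = 4^2 = 16
4^4 = (4^2)^2 = 16^2 = 256
4^8 = (4^4)^2 = 256^2 = 65536
4^9 = 4 * 4^8 = 4 * 65536 = 262144

Result: 262144
Multiplications needed: 4 (4 lines after 4^1)

4^9 = 262144. Using exponentiation by squaring, this requires 4 multiplications. The key idea: if the exponent is even, square the half-power; if odd, multiply by the base once.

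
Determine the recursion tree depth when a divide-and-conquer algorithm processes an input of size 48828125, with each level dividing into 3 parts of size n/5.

For divide and conquer with division factor 5:

Problem sizes at each level:
Level 0: 48828125
Level 1: 9765625
Level 2: 1953125
Level 3: 390625
Level 4: 78125
Level 5: 15625
Level 6: 3125
Level 7: 625
Level 8: 125
Level 9: 25
Level 10: 5
Level 11: 1

The root is level 0 and the size-1 base case is level 11 (the tree spans levels 0 through 11, i.e. 12 levels counting the root), so the depth is the number of divisions: log_5(48828125) = 11

The recursion tree depth is log_5(48828125) = 11. At each level, the problem size is divided by 5, so it takes 11 divisions to reduce to a base case of size 1. The algorithm makes 3 recursive calls at each level.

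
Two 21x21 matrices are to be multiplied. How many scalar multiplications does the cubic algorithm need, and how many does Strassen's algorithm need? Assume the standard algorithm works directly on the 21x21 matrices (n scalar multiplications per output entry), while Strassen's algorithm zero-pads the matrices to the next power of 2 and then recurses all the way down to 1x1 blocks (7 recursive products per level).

Matrix multiplication for 21x21 matrices:

Strassen's algorithm requires power-of-2 dimensions. Pad 21x21 to 32x32 (next power of 2).

Standard algorithm: 21^3 = 9261 multiplications
Strassen's algorithm: 7^(log2(32)) = 7^5 = 16807 multiplications
Difference: 9261 - 16807 = -7546 (Strassen uses MORE here due to padding overhead — for small or just-over-power-of-2 n, padding can outweigh the per-level savings)

Standard: 9261 multiplications (21^3). Strassen: 16807 multiplications (7^5, after padding to 32x32). Strassen reduces 8 recursive multiplications to 7 at each level.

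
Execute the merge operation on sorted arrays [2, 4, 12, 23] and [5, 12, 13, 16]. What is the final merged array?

Merging process:

Compare 2 vs 5: take 2 from left. Merged: [2]
Compare 4 vs 5: take 4 from left. Merged: [2, 4]
Compare 12 vs 5: take 5 from right. Merged: [2, 4, 5]
Compare 12 vs 12: take 12 from left. Merged: [2, 4, 5, 12]
Compare 23 vs 12: take 12 from right. Merged: [2, 4, 5, 12, 12]
Compare 23 vs 13: take 13 from right. Merged: [2, 4, 5, 12, 12, 13]
Compare 23 vs 16: take 16 from right. Merged: [2, 4, 5, 12, 12, 13, 16]
Append remaining from left: [23]. Merged: [2, 4, 5, 12, 12, 13, 16, 23]

Final merged array: [2, 4, 5, 12, 12, 13, 16, 23]
Total comparisons: 7

The merged array is [2, 4, 5, 12, 12, 13, 16, 23], requiring 7 comparisons. The merge step runs in O(n) time where n is the total number of elements.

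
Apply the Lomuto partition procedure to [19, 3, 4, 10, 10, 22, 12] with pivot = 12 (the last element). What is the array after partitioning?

Lomuto partition with pivot = 12:

Initial array: [19, 3, 4, 10, 10, 22, 12]

arr[0]=19 > 12: no swap
arr[1]=3 <= 12: swap with position 0, array becomes [3, 19, 4, 10, 10, 22, 12]
arr[2]=4 <= 12: swap with position 1, array becomes [3, 4, 19, 10, 10, 22, 12]
arr[3]=10 <= 12: swap with position 2, array becomes [3, 4, 10, 19, 10, 22, 12]
arr[4]=10 <= 12: swap with position 3, array becomes [3, 4, 10, 10, 19, 22, 12]
arr[5]=22 > 12: no swap

Place pivot at position 4: [3, 4, 10, 10, 12, 22, 19]
Pivot position: 4

After partitioning with pivot 12, the array becomes [3, 4, 10, 10, 12, 22, 19]. The pivot is placed at index 4. All elements to the left of the pivot are <= 12, and all elements to the right are > 12.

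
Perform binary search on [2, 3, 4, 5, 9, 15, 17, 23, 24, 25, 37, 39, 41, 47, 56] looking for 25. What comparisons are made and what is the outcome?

Binary search for 25 in [2, 3, 4, 5, 9, 15, 17, 23, 24, 25, 37, 39, 41, 47, 56]:

lo=0, hi=14, mid=7, arr[mid]=23 -> 23 < 25, search right half
lo=8, hi=14, mid=11, arr[mid]=39 -> 39 > 25, search left half
lo=8, hi=10, mid=9, arr[mid]=25 -> Found target at index 9!

Binary search finds 25 at index 9 after 3 comparisons. The search repeatedly halves the search space by comparing with the middle element.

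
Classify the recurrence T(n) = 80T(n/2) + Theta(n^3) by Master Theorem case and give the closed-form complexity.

Master Theorem for T(n) = 80T(n/2) + O(n^3):

a = 80, b = 2, c = 3
log_b(a) = log_2(80) = 6.3219

Case 1: c = 3 < log_2(80) = 6.3219
T(n) = O(n^(log_2 80))

For T(n) = 80T(n/2) + O(n^3): log_2(80) = 6.3219. This is Case 1 of the Master Theorem (c < log_b(a), work dominated by leaves), giving O(n^(log_2 80)).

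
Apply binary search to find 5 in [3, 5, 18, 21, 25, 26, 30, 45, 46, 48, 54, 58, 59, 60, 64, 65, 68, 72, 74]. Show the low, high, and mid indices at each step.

Binary search for 5 in [3, 5, 18, 21, 25, 26, 30, 45, 46, 48, 54, 58, 59, 60, 64, 65, 68, 72, 74]:

lo=0, hi=18, mid=9, arr[mid]=48 -> 48 > 5, search left half
lo=0, hi=8, mid=4, arr[mid]=25 -> 25 > 5, search left half
lo=0, hi=3, mid=1, arr[mid]=5 -> Found target at index 1!

Binary search finds 5 at index 1 after 3 comparisons. The search repeatedly halves the search space by comparing with the middle element.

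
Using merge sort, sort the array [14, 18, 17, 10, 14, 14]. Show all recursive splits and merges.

Merge sort trace:

Split: [14, 18, 17, 10, 14, 14] -> [14, 18, 17] and [10, 14, 14]
  Split: [14, 18, 17] -> [14] and [18, 17]
    Split: [18, 17] -> [18] and [17]
    Merge: [18] + [17] -> [17, 18]
  Merge: [14] + [17, 18] -> [14, 17, 18]
  Split: [10, 14, 14] -> [10] and [14, 14]
    Split: [14, 14] -> [14] and [14]
    Merge: [14] + [14] -> [14, 14]
  Merge: [10] + [14, 14] -> [10, 14, 14]
Merge: [14, 17, 18] + [10, 14, 14] -> [10, 14, 14, 14, 17, 18]

Final sorted array: [10, 14, 14, 14, 17, 18]

The merge sort proceeds by recursively splitting the array and merging sorted halves.
After all merges, the sorted array is [10, 14, 14, 14, 17, 18].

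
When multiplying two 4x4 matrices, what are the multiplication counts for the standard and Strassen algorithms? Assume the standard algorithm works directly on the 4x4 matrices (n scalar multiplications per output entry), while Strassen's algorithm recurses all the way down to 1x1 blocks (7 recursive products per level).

Matrix multiplication for 4x4 matrices:

Standard algorithm: 4^3 = 64 multiplications
Strassen's algorithm: 7^(log2(4)) = 7^2 = 49 multiplications
Savings: 64 - 49 = 15 multiplications

Standard: 64 multiplications (4^3). Strassen: 49 multiplications (7^2). Strassen reduces 8 recursive multiplications to 7 at each level.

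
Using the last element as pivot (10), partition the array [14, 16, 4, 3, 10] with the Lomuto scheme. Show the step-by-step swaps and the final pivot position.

Lomuto partition with pivot = 10:

Initial array: [14, 16, 4, 3, 10]

arr[0]=14 > 10: no swap
arr[1]=16 > 10: no swap
arr[2]=4 <= 10: swap with position 0, array becomes [4, 16, 14, 3, 10]
arr[3]=3 <= 10: swap with position 1, array becomes [4, 3, 14, 16, 10]

Place pivot at position 2: [4, 3, 10, 16, 14]
Pivot position: 2

After partitioning with pivot 10, the array becomes [4, 3, 10, 16, 14]. The pivot is placed at index 2. All elements to the left of the pivot are <= 10, and all elements to the right are > 10.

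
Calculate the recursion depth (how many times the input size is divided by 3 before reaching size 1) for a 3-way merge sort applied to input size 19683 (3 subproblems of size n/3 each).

For divide and conquer with division factor 3:

Problem sizes at each level:
Level 0: 19683
Level 1: 6561
Level 2: 2187
Level 3: 729
Level 4: 243
Level 5: 81
Level 6: 27
Level 7: 9
Level 8: 3
Level 9: 1

The root is level 0 and the size-1 base case is level 9 (the tree spans levels 0 through 9, i.e. 10 levels counting the root), so the depth is the number of divisions: log_3(19683) = 9

The recursion tree depth is log_3(19683) = 9. At each level, the problem size is divided by 3, so it takes 9 divisions to reduce to a base case of size 1. The algorithm makes 3 recursive calls at each level.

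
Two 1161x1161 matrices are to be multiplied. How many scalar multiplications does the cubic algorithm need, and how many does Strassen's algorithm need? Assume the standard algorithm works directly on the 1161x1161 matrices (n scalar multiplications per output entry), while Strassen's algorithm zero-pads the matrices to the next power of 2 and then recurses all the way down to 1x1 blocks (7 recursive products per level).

Matrix multiplication for 1161x1161 matrices:

Strassen's algorithm requires power-of-2 dimensions. Pad 1161x1161 to 2048x2048 (next power of 2).

Standard algorithm: 1161^3 = 1564936281 multiplications
Strassen's algorithm: 7^(log2(2048)) = 7^11 = 1977326743 multiplications
Difference: 1564936281 - 1977326743 = -412390462 (Strassen uses MORE here due to padding overhead — for small or just-over-power-of-2 n, padding can outweigh the per-level savings)

Standard: 1564936281 multiplications (1161^3). Strassen: 1977326743 multiplications (7^11, after padding to 2048x2048). Strassen reduces 8 recursive multiplications to 7 at each level.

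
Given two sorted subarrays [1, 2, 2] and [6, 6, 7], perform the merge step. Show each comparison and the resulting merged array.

Merging process:

Compare 1 vs 6: take 1 from left. Merged: [1]
Compare 2 vs 6: take 2 from left. Merged: [1, 2]
Compare 2 vs 6: take 2 from left. Merged: [1, 2, 2]
Append remaining from right: [6, 6, 7]. Merged: [1, 2, 2, 6, 6, 7]

Final merged array: [1, 2, 2, 6, 6, 7]
Total comparisons: 3

The merged array is [1, 2, 2, 6, 6, 7], requiring 3 comparisons. The merge step runs in O(n) time where n is the total number of elements.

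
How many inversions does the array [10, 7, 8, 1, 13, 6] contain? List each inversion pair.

Finding inversions in [10, 7, 8, 1, 13, 6]:

(0, 1): arr[0]=10 > arr[1]=7
(0, 2): arr[0]=10 > arr[2]=8
(0, 3): arr[0]=10 > arr[3]=1
(0, 5): arr[0]=10 > arr[5]=6
(1, 3): arr[1]=7 > arr[3]=1
(1, 5): arr[1]=7 > arr[5]=6
(2, 3): arr[2]=8 > arr[3]=1
(2, 5): arr[2]=8 > arr[5]=6
(4, 5): arr[4]=13 > arr[5]=6

Total inversions: 9

The array has 9 inversion(s): (0,1), (0,2), (0,3), (0,5), (1,3), (1,5), (2,3), (2,5), (4,5). Each pair (i,j) satisfies i < j and arr[i] > arr[j].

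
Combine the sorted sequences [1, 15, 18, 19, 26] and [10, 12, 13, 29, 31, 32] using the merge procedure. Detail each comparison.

Merging process:

Compare 1 vs 10: take 1 from left. Merged: [1]
Compare 15 vs 10: take 10 from right. Merged: [1, 10]
Compare 15 vs 12: take 12 from right. Merged: [1, 10, 12]
Compare 15 vs 13: take 13 from right. Merged: [1, 10, 12, 13]
Compare 15 vs 29: take 15 from left. Merged: [1, 10, 12, 13, 15]
Compare 18 vs 29: take 18 from left. Merged: [1, 10, 12, 13, 15, 18]
Compare 19 vs 29: take 19 from left. Merged: [1, 10, 12, 13, 15, 18, 19]
Compare 26 vs 29: take 26 from left. Merged: [1, 10, 12, 13, 15, 18, 19, 26]
Append remaining from right: [29, 31, 32]. Merged: [1, 10, 12, 13, 15, 18, 19, 26, 29, 31, 32]

Final merged array: [1, 10, 12, 13, 15, 18, 19, 26, 29, 31, 32]
Total comparisons: 8

The merged array is [1, 10, 12, 13, 15, 18, 19, 26, 29, 31, 32], requiring 8 comparisons. The merge step runs in O(n) time where n is the total number of elements.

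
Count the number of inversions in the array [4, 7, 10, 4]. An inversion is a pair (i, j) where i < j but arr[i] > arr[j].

Finding inversions in [4, 7, 10, 4]:

(1, 3): arr[1]=7 > arr[3]=4
(2, 3): arr[2]=10 > arr[3]=4

Total inversions: 2

The array has 2 inversion(s): (1,3), (2,3). Each pair (i,j) satisfies i < j and arr[i] > arr[j].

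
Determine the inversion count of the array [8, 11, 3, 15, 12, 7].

Finding inversions in [8, 11, 3, 15, 12, 7]:

(0, 2): arr[0]=8 > arr[2]=3
(0, 5): arr[0]=8 > arr[5]=7
(1, 2): arr[1]=11 > arr[2]=3
(1, 5): arr[1]=11 > arr[5]=7
(3, 4): arr[3]=15 > arr[4]=12
(3, 5): arr[3]=15 > arr[5]=7
(4, 5): arr[4]=12 > arr[5]=7

Total inversions: 7

The array has 7 inversion(s): (0,2), (0,5), (1,2), (1,5), (3,4), (3,5), (4,5). Each pair (i,j) satisfies i < j and arr[i] > arr[j].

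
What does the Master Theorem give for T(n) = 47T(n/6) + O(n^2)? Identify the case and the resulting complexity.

Master Theorem for T(n) = 47T(n/6) + O(n^2):

a = 47, b = 6, c = 2
log_b(a) = log_6(47) = 2.1488

Case 1: c = 2 < log_6(47) = 2.1488
T(n) = O(n^(log_6 47))

For T(n) = 47T(n/6) + O(n^2): log_6(47) = 2.1488. This is Case 1 of the Master Theorem (c < log_b(a), work dominated by leaves), giving O(n^(log_6 47)).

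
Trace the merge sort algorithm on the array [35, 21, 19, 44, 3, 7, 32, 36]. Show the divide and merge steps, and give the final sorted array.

Merge sort trace:

Split: [35, 21, 19, 44, 3, 7, 32, 36] -> [35, 21, 19, 44] and [3, 7, 32, 36]
  Split: [35, 21, 19, 44] -> [35, 21] and [19, 44]
    Split: [35, 21] -> [35] and [21]
    Merge: [35] + [21] -> [21, 35]
    Split: [19, 44] -> [19] and [44]
    Merge: [19] + [44] -> [19, 44]
  Merge: [21, 35] + [19, 44] -> [19, 21, 35, 44]
  Split: [3, 7, 32, 36] -> [3, 7] and [32, 36]
    Split: [3, 7] -> [3] and [7]
    Merge: [3] + [7] -> [3, 7]
    Split: [32, 36] -> [32] and [36]
    Merge: [32] + [36] -> [32, 36]
  Merge: [3, 7] + [32, 36] -> [3, 7, 32, 36]
Merge: [19, 21, 35, 44] + [3, 7, 32, 36] -> [3, 7, 19, 21, 32, 35, 36, 44]

Final sorted array: [3, 7, 19, 21, 32, 35, 36, 44]

The merge sort proceeds by recursively splitting the array and merging sorted halves.
After all merges, the sorted array is [3, 7, 19, 21, 32, 35, 36, 44].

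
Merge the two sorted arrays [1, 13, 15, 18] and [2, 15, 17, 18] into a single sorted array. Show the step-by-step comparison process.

Merging process:

Compare 1 vs 2: take 1 from left. Merged: [1]
Compare 13 vs 2: take 2 from right. Merged: [1, 2]
Compare 13 vs 15: take 13 from left. Merged: [1, 2, 13]
Compare 15 vs 15: take 15 from left. Merged: [1, 2, 13, 15]
Compare 18 vs 15: take 15 from right. Merged: [1, 2, 13, 15, 15]
Compare 18 vs 17: take 17 from right. Merged: [1, 2, 13, 15, 15, 17]
Compare 18 vs 18: take 18 from left. Merged: [1, 2, 13, 15, 15, 17, 18]
Append remaining from right: [18]. Merged: [1, 2, 13, 15, 15, 17, 18, 18]

Final merged array: [1, 2, 13, 15, 15, 17, 18, 18]
Total comparisons: 7

The merged array is [1, 2, 13, 15, 15, 17, 18, 18], requiring 7 comparisons. The merge step runs in O(n) time where n is the total number of elements.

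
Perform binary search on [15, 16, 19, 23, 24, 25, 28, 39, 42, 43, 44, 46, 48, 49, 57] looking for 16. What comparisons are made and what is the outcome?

Binary search for 16 in [15, 16, 19, 23, 24, 25, 28, 39, 42, 43, 44, 46, 48, 49, 57]:

lo=0, hi=14, mid=7, arr[mid]=39 -> 39 > 16, search left half
lo=0, hi=6, mid=3, arr[mid]=23 -> 23 > 16, search left half
lo=0, hi=2, mid=1, arr[mid]=16 -> Found target at index 1!

Binary search finds 16 at index 1 after 3 comparisons. The search repeatedly halves the search space by comparing with the middle element.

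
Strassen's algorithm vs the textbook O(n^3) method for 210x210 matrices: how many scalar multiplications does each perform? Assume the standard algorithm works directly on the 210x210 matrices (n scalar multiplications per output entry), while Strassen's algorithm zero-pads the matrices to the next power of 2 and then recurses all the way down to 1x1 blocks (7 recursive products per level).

Matrix multiplication for 210x210 matrices:

Strassen's algorithm requires power-of-2 dimensions. Pad 210x210 to 256x256 (next power of 2).

Standard algorithm: 210^3 = 9261000 multiplications
Strassen's algorithm: 7^(log2(256)) = 7^8 = 5764801 multiplications
Savings: 9261000 - 5764801 = 3496199 multiplications

Standard: 9261000 multiplications (210^3). Strassen: 5764801 multiplications (7^8, after padding to 256x256). Strassen reduces 8 recursive multiplications to 7 at each level.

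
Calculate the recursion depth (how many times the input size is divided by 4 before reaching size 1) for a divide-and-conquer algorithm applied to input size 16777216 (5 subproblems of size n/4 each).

For divide and conquer with division factor 4:

Problem sizes at each level:
Level 0: 16777216
Level 1: 4194304
Level 2: 1048576
Level 3: 262144
Level 4: 65536
Level 5: 16384
Level 6: 4096
Level 7: 1024
Level 8: 256
Level 9: 64
Level 10: 16
Level 11: 4
Level 12: 1

The root is level 0 and the size-1 base case is level 12 (the tree spans levels 0 through 12, i.e. 13 levels counting the root), so the depth is the number of divisions: log_4(16777216) = 12

The recursion tree depth is log_4(16777216) = 12. At each level, the problem size is divided by 4, so it takes 12 divisions to reduce to a base case of size 1. The algorithm makes 5 recursive calls at each level.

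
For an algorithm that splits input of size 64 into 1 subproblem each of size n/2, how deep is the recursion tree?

For divide and conquer with division factor 2:

Problem sizes at each level:
Level 0: 64
Level 1: 32
Level 2: 16
Level 3: 8
Level 4: 4
Level 5: 2
Level 6: 1

The root is level 0 and the size-1 base case is level 6 (the tree spans levels 0 through 6, i.e. 7 levels counting the root), so the depth is the number of divisions: log_2(64) = 6

The recursion tree depth is log_2(64) = 6. At each level, the problem size is divided by 2, so it takes 6 divisions to reduce to a base case of size 1. The algorithm makes 1 recursive call at each level.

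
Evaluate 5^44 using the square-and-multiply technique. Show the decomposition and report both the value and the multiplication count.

Computing 5^44 by squaring (build up from 5^1; each line after the first costs one multiplication):

5^1 = 5
5^2 = (5^1)^2 = 5^2 = 25
5^4 = (5^2)^2 = 25^2 = 625
5^5 = 5 * 5^4 = 5 * 625 = 3125
5^10 = (5^5)^2 = 3125^2 = 9765625
5^11 = 5 * 5^10 = 5 * 9765625 = 48828125
5^22 = (5^11)^2 = 48828125^2 = 2384185791015625
5^44 = (5^22)^2 = 2384185791015625^2 = 5684341886080801486968994140625

Result: 5684341886080801486968994140625
Multiplications needed: 7 (7 lines after 5^1)

5^44 = 5684341886080801486968994140625. Using exponentiation by squaring, this requires 7 multiplications. The key idea: if the exponent is even, square the half-power; if odd, multiply by the base once.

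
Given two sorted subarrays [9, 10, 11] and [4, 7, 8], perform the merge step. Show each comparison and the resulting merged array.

Merging process:

Compare 9 vs 4: take 4 from right. Merged: [4]
Compare 9 vs 7: take 7 from right. Merged: [4, 7]
Compare 9 vs 8: take 8 from right. Merged: [4, 7, 8]
Append remaining from left: [9, 10, 11]. Merged: [4, 7, 8, 9, 10, 11]

Final merged array: [4, 7, 8, 9, 10, 11]
Total comparisons: 3

The merged array is [4, 7, 8, 9, 10, 11], requiring 3 comparisons. The merge step runs in O(n) time where n is the total number of elements.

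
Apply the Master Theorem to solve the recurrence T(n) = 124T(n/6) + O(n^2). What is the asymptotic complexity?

Master Theorem for T(n) = 124T(n/6) + O(n^2):

a = 124, b = 6, c = 2
log_b(a) = log_6(124) = 2.6903

Case 1: c = 2 < log_6(124) = 2.6903
T(n) = O(n^(log_6 124))

For T(n) = 124T(n/6) + O(n^2): log_6(124) = 2.6903. This is Case 1 of the Master Theorem (c < log_b(a), work dominated by leaves), giving O(n^(log_6 124)).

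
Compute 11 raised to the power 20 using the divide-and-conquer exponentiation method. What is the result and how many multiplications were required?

Computing 11^20 by squaring (build up from 11^1; each line after the first costs one multiplication):

11^1 = 11
11^2 = (11^1)^2 = 11^2 = 121
11^4 = (11^2)^2 = 121^2 = 14641
11^5 = 11 * 11^4 = 11 * 14641 = 161051
11^10 = (11^5)^2 = 161051^2 = 25937424601
11^20 = (11^10)^2 = 25937424601^2 = 672749994932560009201

Result: 672749994932560009201
Multiplications needed: 5 (5 lines after 11^1)

11^20 = 672749994932560009201. Using exponentiation by squaring, this requires 5 multiplications. The key idea: if the exponent is even, square the half-power; if odd, multiply by the base once.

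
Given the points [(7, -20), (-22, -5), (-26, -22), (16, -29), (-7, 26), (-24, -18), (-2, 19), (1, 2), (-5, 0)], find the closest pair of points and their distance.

Computing all pairwise distances among 9 points:

d((7, -20), (-22, -5)) = 32.6497
d((7, -20), (-26, -22)) = 33.0606
d((7, -20), (16, -29)) = 12.7279
d((7, -20), (-7, 26)) = 48.0833
d((7, -20), (-24, -18)) = 31.0644
d((7, -20), (-2, 19)) = 40.025
d((7, -20), (1, 2)) = 22.8035
d((7, -20), (-5, 0)) = 23.3238
d((-22, -5), (-26, -22)) = 17.4642
d((-22, -5), (16, -29)) = 44.9444
d((-22, -5), (-7, 26)) = 34.4384
d((-22, -5), (-24, -18)) = 13.1529
d((-22, -5), (-2, 19)) = 31.241
d((-22, -5), (1, 2)) = 24.0416
d((-22, -5), (-5, 0)) = 17.72
d((-26, -22), (16, -29)) = 42.5793
d((-26, -22), (-7, 26)) = 51.6236
d((-26, -22), (-24, -18)) = 4.4721 <-- minimum
d((-26, -22), (-2, 19)) = 47.5079
d((-26, -22), (1, 2)) = 36.1248
d((-26, -22), (-5, 0)) = 30.4138
d((16, -29), (-7, 26)) = 59.6154
d((16, -29), (-24, -18)) = 41.4849
d((16, -29), (-2, 19)) = 51.264
d((16, -29), (1, 2)) = 34.4384
d((16, -29), (-5, 0)) = 35.805
d((-7, 26), (-24, -18)) = 47.1699
d((-7, 26), (-2, 19)) = 8.6023
d((-7, 26), (1, 2)) = 25.2982
d((-7, 26), (-5, 0)) = 26.0768
d((-24, -18), (-2, 19)) = 43.0465
d((-24, -18), (1, 2)) = 32.0156
d((-24, -18), (-5, 0)) = 26.1725
d((-2, 19), (1, 2)) = 17.2627
d((-2, 19), (-5, 0)) = 19.2354
d((1, 2), (-5, 0)) = 6.3246

Closest pair: (-26, -22) and (-24, -18) with distance 4.4721

The closest pair is (-26, -22) and (-24, -18) with Euclidean distance 4.4721. For 9 points, brute-force pairwise comparison is shown above. For large n, the divide-and-conquer algorithm (sort by x, recurse on halves, check the dividing strip) achieves O(n log n).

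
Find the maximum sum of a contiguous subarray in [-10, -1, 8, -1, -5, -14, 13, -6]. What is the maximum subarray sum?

Using Kadane's algorithm on [-10, -1, 8, -1, -5, -14, 13, -6]:

Scanning through the array:
Position 1 (value -1): max_ending_here = -1, max_so_far = -1
Position 2 (value 8): max_ending_here = 8, max_so_far = 8
Position 3 (value -1): max_ending_here = 7, max_so_far = 8
Position 4 (value -5): max_ending_here = 2, max_so_far = 8
Position 5 (value -14): max_ending_here = -12, max_so_far = 8
Position 6 (value 13): max_ending_here = 13, max_so_far = 13
Position 7 (value -6): max_ending_here = 7, max_so_far = 13

Maximum subarray: [13]
Maximum sum: 13

The maximum subarray is [13] with sum 13. This subarray runs from index 6 to index 6.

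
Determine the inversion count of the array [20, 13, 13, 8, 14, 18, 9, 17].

Finding inversions in [20, 13, 13, 8, 14, 18, 9, 17]:

(0, 1): arr[0]=20 > arr[1]=13
(0, 2): arr[0]=20 > arr[2]=13
(0, 3): arr[0]=20 > arr[3]=8
(0, 4): arr[0]=20 > arr[4]=14
(0, 5): arr[0]=20 > arr[5]=18
(0, 6): arr[0]=20 > arr[6]=9
(0, 7): arr[0]=20 > arr[7]=17
(1, 3): arr[1]=13 > arr[3]=8
(1, 6): arr[1]=13 > arr[6]=9
(2, 3): arr[2]=13 > arr[3]=8
(2, 6): arr[2]=13 > arr[6]=9
(4, 6): arr[4]=14 > arr[6]=9
(5, 6): arr[5]=18 > arr[6]=9
(5, 7): arr[5]=18 > arr[7]=17

Total inversions: 14

The array has 14 inversion(s): (0,1), (0,2), (0,3), (0,4), (0,5), (0,6), (0,7), (1,3), (1,6), (2,3), (2,6), (4,6), (5,6), (5,7). Each pair (i,j) satisfies i < j and arr[i] > arr[j].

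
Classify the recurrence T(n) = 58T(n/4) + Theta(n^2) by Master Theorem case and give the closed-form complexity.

Master Theorem for T(n) = 58T(n/4) + O(n^2):

a = 58, b = 4, c = 2
log_b(a) = log_4(58) = 2.9290

Case 1: c = 2 < log_4(58) = 2.9290
T(n) = O(n^(log_4 58))

For T(n) = 58T(n/4) + O(n^2): log_4(58) = 2.9290. This is Case 1 of the Master Theorem (c < log_b(a), work dominated by leaves), giving O(n^(log_4 58)).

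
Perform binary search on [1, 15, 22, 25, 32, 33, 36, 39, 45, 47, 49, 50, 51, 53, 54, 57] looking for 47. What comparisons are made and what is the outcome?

Binary search for 47 in [1, 15, 22, 25, 32, 33, 36, 39, 45, 47, 49, 50, 51, 53, 54, 57]:

lo=0, hi=15, mid=7, arr[mid]=39 -> 39 < 47, search right half
lo=8, hi=15, mid=11, arr[mid]=50 -> 50 > 47, search left half
lo=8, hi=10, mid=9, arr[mid]=47 -> Found target at index 9!

Binary search finds 47 at index 9 after 3 comparisons. The search repeatedly halves the search space by comparing with the middle element.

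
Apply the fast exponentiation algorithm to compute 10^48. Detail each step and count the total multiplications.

Computing 10^48 by squaring (build up from 10^1; each line after the first costs one multiplication):

10^1 = 10
10^2 = (10^1)^2 = 10^2 = 100
10^3 = 10 * 10^2 = 10 * 100 = 1000
10^6 = (10^3)^2 = 1000^2 = 1000000
10^12 = (10^6)^2 = 1000000^2 = 1000000000000
10^24 = (10^12)^2 = 1000000000000^2 = 1000000000000000000000000
10^48 = (10^24)^2 = 1000000000000000000000000^2 = 1000000000000000000000000000000000000000000000000

Result: 1000000000000000000000000000000000000000000000000
Multiplications needed: 6 (6 lines after 10^1)

10^48 = 1000000000000000000000000000000000000000000000000. Using exponentiation by squaring, this requires 6 multiplications. The key idea: if the exponent is even, square the half-power; if odd, multiply by the base once.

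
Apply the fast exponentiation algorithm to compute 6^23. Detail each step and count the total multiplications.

Computing 6^23 by squaring (build up from 6^1; each line after the first costs one multiplication):

6^1 = 6
6^2 = (6^1)^2 = 6^2 = 36
6^4 = (6^2)^2 = 36^2 = 1296
6^5 = 6 * 6^4 = 6 * 1296 = 7776
6^10 = (6^5)^2 = 7776^2 = 60466176
6^11 = 6 * 6^10 = 6 * 60466176 = 362797056
6^22 = (6^11)^2 = 362797056^2 = 131621703842267136
6^23 = 6 * 6^22 = 6 * 131621703842267136 = 789730223053602816

Result: 789730223053602816
Multiplications needed: 7 (7 lines after 6^1)

6^23 = 789730223053602816. Using exponentiation by squaring, this requires 7 multiplications. The key idea: if the exponent is even, square the half-power; if odd, multiply by the base once.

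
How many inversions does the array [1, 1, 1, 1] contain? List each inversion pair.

Finding inversions in [1, 1, 1, 1]:


Total inversions: 0

The array has 0 inversions. It is already sorted.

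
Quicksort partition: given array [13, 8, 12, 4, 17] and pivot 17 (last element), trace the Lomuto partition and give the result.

Lomuto partition with pivot = 17:

Initial array: [13, 8, 12, 4, 17]

arr[0]=13 <= 17: swap with position 0, array becomes [13, 8, 12, 4, 17]
arr[1]=8 <= 17: swap with position 1, array becomes [13, 8, 12, 4, 17]
arr[2]=12 <= 17: swap with position 2, array becomes [13, 8, 12, 4, 17]
arr[3]=4 <= 17: swap with position 3, array becomes [13, 8, 12, 4, 17]

Place pivot at position 4: [13, 8, 12, 4, 17]
Pivot position: 4

After partitioning with pivot 17, the array becomes [13, 8, 12, 4, 17]. The pivot is placed at index 4. All elements to the left of the pivot are <= 17, and all elements to the right are > 17.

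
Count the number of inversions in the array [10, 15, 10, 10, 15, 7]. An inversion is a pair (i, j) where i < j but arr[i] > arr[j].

Finding inversions in [10, 15, 10, 10, 15, 7]:

(0, 5): arr[0]=10 > arr[5]=7
(1, 2): arr[1]=15 > arr[2]=10
(1, 3): arr[1]=15 > arr[3]=10
(1, 5): arr[1]=15 > arr[5]=7
(2, 5): arr[2]=10 > arr[5]=7
(3, 5): arr[3]=10 > arr[5]=7
(4, 5): arr[4]=15 > arr[5]=7

Total inversions: 7

The array has 7 inversion(s): (0,5), (1,2), (1,3), (1,5), (2,5), (3,5), (4,5). Each pair (i,j) satisfies i < j and arr[i] > arr[j].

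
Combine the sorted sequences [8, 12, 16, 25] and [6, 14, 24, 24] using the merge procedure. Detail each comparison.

Merging process:

Compare 8 vs 6: take 6 from right. Merged: [6]
Compare 8 vs 14: take 8 from left. Merged: [6, 8]
Compare 12 vs 14: take 12 from left. Merged: [6, 8, 12]
Compare 16 vs 14: take 14 from right. Merged: [6, 8, 12, 14]
Compare 16 vs 24: take 16 from left. Merged: [6, 8, 12, 14, 16]
Compare 25 vs 24: take 24 from right. Merged: [6, 8, 12, 14, 16, 24]
Compare 25 vs 24: take 24 from right. Merged: [6, 8, 12, 14, 16, 24, 24]
Append remaining from left: [25]. Merged: [6, 8, 12, 14, 16, 24, 24, 25]

Final merged array: [6, 8, 12, 14, 16, 24, 24, 25]
Total comparisons: 7

The merged array is [6, 8, 12, 14, 16, 24, 24, 25], requiring 7 comparisons. The merge step runs in O(n) time where n is the total number of elements.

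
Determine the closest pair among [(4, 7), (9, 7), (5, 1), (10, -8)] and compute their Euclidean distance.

Computing all pairwise distances among 4 points:

d((4, 7), (9, 7)) = 5.0 <-- minimum
d((4, 7), (5, 1)) = 6.0828
d((4, 7), (10, -8)) = 16.1555
d((9, 7), (5, 1)) = 7.2111
d((9, 7), (10, -8)) = 15.0333
d((5, 1), (10, -8)) = 10.2956

Closest pair: (4, 7) and (9, 7) with distance 5.0

The closest pair is (4, 7) and (9, 7) with Euclidean distance 5.0. For 4 points, brute-force pairwise comparison is shown above. For large n, the divide-and-conquer algorithm (sort by x, recurse on halves, check the dividing strip) achieves O(n log n).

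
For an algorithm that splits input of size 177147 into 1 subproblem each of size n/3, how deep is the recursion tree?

For divide and conquer with division factor 3:

Problem sizes at each level:
Level 0: 177147
Level 1: 59049
Level 2: 19683
Level 3: 6561
Level 4: 2187
Level 5: 729
Level 6: 243
Level 7: 81
Level 8: 27
Level 9: 9
Level 10: 3
Level 11: 1

The root is level 0 and the size-1 base case is level 11 (the tree spans levels 0 through 11, i.e. 12 levels counting the root), so the depth is the number of divisions: log_3(177147) = 11

The recursion tree depth is log_3(177147) = 11. At each level, the problem size is divided by 3, so it takes 11 divisions to reduce to a base case of size 1. The algorithm makes 1 recursive call at each level.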